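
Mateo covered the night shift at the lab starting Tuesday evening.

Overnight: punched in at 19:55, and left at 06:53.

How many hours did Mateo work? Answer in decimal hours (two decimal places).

10.97 hours

Overnight: 19:55 → midnight = 4 h 5 min; midnight → 06:53 = 6 h 53 min; span 10 h 58 min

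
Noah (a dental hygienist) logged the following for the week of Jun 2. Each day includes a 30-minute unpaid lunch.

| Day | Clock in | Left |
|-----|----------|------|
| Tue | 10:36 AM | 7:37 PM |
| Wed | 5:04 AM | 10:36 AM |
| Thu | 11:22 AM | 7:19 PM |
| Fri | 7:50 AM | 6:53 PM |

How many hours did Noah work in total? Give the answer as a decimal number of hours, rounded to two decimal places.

31.55 hours

Tue: 10:36 AM–7:37 PM = 9 h 1 min; less 30 min break → 8 h 31 min
Wed: 5:04 AM–10:36 AM = 5 h 32 min; less 30 min break → 5 h 2 min
Thu: 11:22 AM–7:19 PM = 7 h 57 min; less 30 min break → 7 h 27 min
Fri: 7:50 AM–6:53 PM = 11 h 3 min; less 30 min break → 10 h 33 min
Total: 8 h 31 min + 5 h 2 min + 7 h 27 min + 10 h 33 min = 31 h 33 min.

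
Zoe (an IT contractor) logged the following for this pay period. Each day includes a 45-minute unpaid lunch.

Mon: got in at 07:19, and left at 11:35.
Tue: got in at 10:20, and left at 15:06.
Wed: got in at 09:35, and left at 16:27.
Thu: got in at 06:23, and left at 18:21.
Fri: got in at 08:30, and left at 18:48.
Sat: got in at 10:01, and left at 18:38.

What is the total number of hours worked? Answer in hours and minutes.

42 h 17 min

Mon: 07:19–11:35 = 4 h 16 min; less 45 min break → 3 h 31 min
Tue: 10:20–15:06 = 4 h 46 min; less 45 min break → 4 h 1 min
Wed: 09:35–16:27 = 6 h 52 min; less 45 min break → 6 h 7 min
Thu: 06:23–18:21 = 11 h 58 min; less 45 min break → 11 h 13 min
Fri: 08:30–18:48 = 10 h 18 min; less 45 min break → 9 h 33 min
Sat: 10:01–18:38 = 8 h 37 min; less 45 min break → 7 h 52 min
Total: 3 h 31 min + 4 h 1 min + 6 h 7 min + 11 h 13 min + 9 h 33 min + 7 h 52 min = 42 h 17 min.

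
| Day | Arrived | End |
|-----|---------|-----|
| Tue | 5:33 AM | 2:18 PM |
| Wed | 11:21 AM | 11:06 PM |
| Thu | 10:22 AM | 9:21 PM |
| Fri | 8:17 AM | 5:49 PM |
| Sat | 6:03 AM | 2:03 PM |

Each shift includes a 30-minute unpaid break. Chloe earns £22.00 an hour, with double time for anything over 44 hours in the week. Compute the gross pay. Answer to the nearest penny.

Tue: 5:33 AM–2:18 PM = 8 h 45 min; less 30 min break → 8 h 15 min
Wed: 11:21 AM–11:06 PM = 11 h 45 min; less 30 min break → 11 h 15 min
Thu: 10:22 AM–9:21 PM = 10 h 59 min; less 30 min break → 10 h 29 min
Fri: 8:17 AM–5:49 PM = 9 h 32 min; less 30 min break → 9 h 2 min
Sat: 6:03 AM–2:03 PM = 8 h 0 min; less 30 min break → 7 h 30 min
Total worked: 46 h 31 min = 2791 min.
Regular 44 h 0 min = 2640 min at £22.00/h; overtime 2 h 31 min = 151 min at £44.00/h.
Pay = (2640 × £22.00 + 151 × £44.00) ÷ 60 = £1078.73.

£1078.73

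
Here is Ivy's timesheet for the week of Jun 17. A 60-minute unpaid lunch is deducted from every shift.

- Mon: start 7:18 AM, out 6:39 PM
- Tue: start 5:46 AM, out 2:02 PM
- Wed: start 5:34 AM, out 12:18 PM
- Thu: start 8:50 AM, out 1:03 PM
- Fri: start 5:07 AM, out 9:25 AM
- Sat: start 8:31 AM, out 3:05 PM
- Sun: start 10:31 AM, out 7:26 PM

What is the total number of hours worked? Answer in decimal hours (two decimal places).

Mon: 7:18 AM–6:39 PM = 11 h 21 min; less 60 min break → 10 h 21 min
Tue: 5:46 AM–2:02 PM = 8 h 16 min; less 60 min break → 7 h 16 min
Wed: 5:34 AM–12:18 PM = 6 h 44 min; less 60 min break → 5 h 44 min
Thu: 8:50 AM–1:03 PM = 4 h 13 min; less 60 min break → 3 h 13 min
Fri: 5:07 AM–9:25 AM = 4 h 18 min; less 60 min break → 3 h 18 min
Sat: 8:31 AM–3:05 PM = 6 h 34 min; less 60 min break → 5 h 34 min
Sun: 10:31 AM–7:26 PM = 8 h 55 min; less 60 min break → 7 h 55 min
Total: 10 h 21 min + 7 h 16 min + 5 h 44 min + 3 h 13 min + 3 h 18 min + 5 h 34 min + 7 h 55 min = 43 h 21 min.

43.35 hours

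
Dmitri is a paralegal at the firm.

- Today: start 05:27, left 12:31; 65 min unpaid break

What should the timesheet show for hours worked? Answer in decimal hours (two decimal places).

Today: 05:27–12:31 = 7 h 4 min; less 65 min break → 5 h 59 min

5.98 hours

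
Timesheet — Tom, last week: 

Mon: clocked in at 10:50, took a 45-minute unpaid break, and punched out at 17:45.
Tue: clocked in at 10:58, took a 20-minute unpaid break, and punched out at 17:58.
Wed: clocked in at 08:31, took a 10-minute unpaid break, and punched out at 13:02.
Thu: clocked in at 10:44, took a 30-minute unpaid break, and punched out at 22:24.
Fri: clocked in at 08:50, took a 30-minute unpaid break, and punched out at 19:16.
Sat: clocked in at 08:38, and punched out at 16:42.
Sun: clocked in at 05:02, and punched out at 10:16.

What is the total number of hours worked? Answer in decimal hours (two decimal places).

51.58 hours

Mon: 10:50–17:45 = 6 h 55 min; less 45 min break → 6 h 10 min
Tue: 10:58–17:58 = 7 h 0 min; less 20 min break → 6 h 40 min
Wed: 08:31–13:02 = 4 h 31 min; less 10 min break → 4 h 21 min
Thu: 10:44–22:24 = 11 h 40 min; less 30 min break → 11 h 10 min
Fri: 08:50–19:16 = 10 h 26 min; less 30 min break → 9 h 56 min
Sat: 08:38–16:42 = 8 h 4 min
Sun: 05:02–10:16 = 5 h 14 min
Total: 6 h 10 min + 6 h 40 min + 4 h 21 min + 11 h 10 min + 9 h 56 min + 8 h 4 min + 5 h 14 min = 51 h 35 min.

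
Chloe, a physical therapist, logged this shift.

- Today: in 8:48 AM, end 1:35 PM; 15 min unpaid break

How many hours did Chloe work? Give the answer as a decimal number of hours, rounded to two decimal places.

Today: 8:48 AM–1:35 PM = 4 h 47 min; less 15 min break → 4 h 32 min

4.53 hours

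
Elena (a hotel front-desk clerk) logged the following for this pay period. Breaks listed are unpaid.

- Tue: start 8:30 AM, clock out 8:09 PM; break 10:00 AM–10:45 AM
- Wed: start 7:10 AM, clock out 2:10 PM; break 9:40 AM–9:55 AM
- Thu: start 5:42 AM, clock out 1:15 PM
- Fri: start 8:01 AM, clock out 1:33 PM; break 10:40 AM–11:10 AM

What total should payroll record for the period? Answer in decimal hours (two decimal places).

Tue: 8:30 AM–8:09 PM = 11 h 39 min; less 45 min break → 10 h 54 min
Wed: 7:10 AM–2:10 PM = 7 h 0 min; less 15 min break → 6 h 45 min
Thu: 5:42 AM–1:15 PM = 7 h 33 min
Fri: 8:01 AM–1:33 PM = 5 h 32 min; less 30 min break → 5 h 2 min
Total: 10 h 54 min + 6 h 45 min + 7 h 33 min + 5 h 2 min = 30 h 14 min.

30.23 hours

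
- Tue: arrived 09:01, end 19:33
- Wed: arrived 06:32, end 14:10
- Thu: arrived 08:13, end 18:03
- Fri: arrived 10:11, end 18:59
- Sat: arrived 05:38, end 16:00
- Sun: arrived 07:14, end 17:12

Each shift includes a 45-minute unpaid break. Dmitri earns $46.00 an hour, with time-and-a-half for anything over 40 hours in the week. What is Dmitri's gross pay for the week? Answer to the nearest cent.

$2711.70

Tue: 09:01–19:33 = 10 h 32 min; less 45 min break → 9 h 47 min
Wed: 06:32–14:10 = 7 h 38 min; less 45 min break → 6 h 53 min
Thu: 08:13–18:03 = 9 h 50 min; less 45 min break → 9 h 5 min
Fri: 10:11–18:59 = 8 h 48 min; less 45 min break → 8 h 3 min
Sat: 05:38–16:00 = 10 h 22 min; less 45 min break → 9 h 37 min
Sun: 07:14–17:12 = 9 h 58 min; less 45 min break → 9 h 13 min
Total worked: 52 h 38 min = 3158 min.
Regular 40 h 0 min = 2400 min at $46.00/h; overtime 12 h 38 min = 758 min at $69.00/h.
Pay = (2400 × $46.00 + 758 × $69.00) ÷ 60 = $2711.70.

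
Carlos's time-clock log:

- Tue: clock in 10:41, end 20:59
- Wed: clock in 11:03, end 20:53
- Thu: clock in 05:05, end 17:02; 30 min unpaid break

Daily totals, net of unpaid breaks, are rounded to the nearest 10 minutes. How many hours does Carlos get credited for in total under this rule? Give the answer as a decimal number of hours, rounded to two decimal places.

31.67 hours

Tue: 10:41–20:59 = 10 h 18 min → rounds to 10 h 20 min
Wed: 11:03–20:53 = 9 h 50 min → rounds to 9 h 50 min
Thu: 05:05–17:02 = 11 h 57 min − 30 min = 11 h 27 min → rounds to 11 h 30 min
Total credited: 31 h 40 min.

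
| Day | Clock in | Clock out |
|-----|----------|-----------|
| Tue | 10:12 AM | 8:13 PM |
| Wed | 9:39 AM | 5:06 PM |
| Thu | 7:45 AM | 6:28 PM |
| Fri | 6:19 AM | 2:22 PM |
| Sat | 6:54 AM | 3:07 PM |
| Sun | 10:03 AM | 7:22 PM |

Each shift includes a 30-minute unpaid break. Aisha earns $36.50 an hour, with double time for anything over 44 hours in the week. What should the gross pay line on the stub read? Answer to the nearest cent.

$2099.97

Tue: 10:12 AM–8:13 PM = 10 h 1 min; less 30 min break → 9 h 31 min
Wed: 9:39 AM–5:06 PM = 7 h 27 min; less 30 min break → 6 h 57 min
Thu: 7:45 AM–6:28 PM = 10 h 43 min; less 30 min break → 10 h 13 min
Fri: 6:19 AM–2:22 PM = 8 h 3 min; less 30 min break → 7 h 33 min
Sat: 6:54 AM–3:07 PM = 8 h 13 min; less 30 min break → 7 h 43 min
Sun: 10:03 AM–7:22 PM = 9 h 19 min; less 30 min break → 8 h 49 min
Total worked: 50 h 46 min = 3046 min.
Regular 44 h 0 min = 2640 min at $36.50/h; overtime 6 h 46 min = 406 min at $73.00/h.
Pay = (2640 × $36.50 + 406 × $73.00) ÷ 60 = $2099.97.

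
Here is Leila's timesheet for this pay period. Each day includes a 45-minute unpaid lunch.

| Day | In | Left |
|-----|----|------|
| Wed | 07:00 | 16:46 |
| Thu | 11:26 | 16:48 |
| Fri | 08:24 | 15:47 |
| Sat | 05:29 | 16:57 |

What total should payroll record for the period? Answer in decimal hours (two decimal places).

Wed: 07:00–16:46 = 9 h 46 min; less 45 min break → 9 h 1 min
Thu: 11:26–16:48 = 5 h 22 min; less 45 min break → 4 h 37 min
Fri: 08:24–15:47 = 7 h 23 min; less 45 min break → 6 h 38 min
Sat: 05:29–16:57 = 11 h 28 min; less 45 min break → 10 h 43 min
Total: 9 h 1 min + 4 h 37 min + 6 h 38 min + 10 h 43 min = 30 h 59 min.

30.98 hours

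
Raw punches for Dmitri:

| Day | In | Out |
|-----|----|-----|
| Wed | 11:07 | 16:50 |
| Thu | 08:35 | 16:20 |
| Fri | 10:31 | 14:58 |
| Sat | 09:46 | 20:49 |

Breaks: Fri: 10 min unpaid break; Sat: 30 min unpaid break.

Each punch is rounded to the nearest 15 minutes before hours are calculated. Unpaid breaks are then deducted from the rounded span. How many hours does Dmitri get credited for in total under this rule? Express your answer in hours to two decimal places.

28.33 hours

Wed: in 11:07→11:00, out 16:50→16:45; 5 h 45 min
Thu: in 08:35→08:30, out 16:20→16:15; 7 h 45 min
Fri: in 10:31→10:30, out 14:58→15:00; 4 h 30 min − 10 min = 4 h 20 min
Sat: in 09:46→09:45, out 20:49→20:45; 11 h 0 min − 30 min = 10 h 30 min
Total credited: 28 h 20 min.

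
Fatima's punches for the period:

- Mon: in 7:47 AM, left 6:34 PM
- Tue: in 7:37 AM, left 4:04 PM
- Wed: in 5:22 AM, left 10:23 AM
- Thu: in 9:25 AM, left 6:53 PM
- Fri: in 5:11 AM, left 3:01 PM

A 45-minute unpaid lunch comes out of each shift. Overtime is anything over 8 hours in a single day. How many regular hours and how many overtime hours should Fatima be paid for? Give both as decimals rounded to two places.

Mon: 7:47 AM–6:34 PM = 10 h 47 min; less 45 min break → 10 h 2 min
Tue: 7:37 AM–4:04 PM = 8 h 27 min; less 45 min break → 7 h 42 min
Wed: 5:22 AM–10:23 AM = 5 h 1 min; less 45 min break → 4 h 16 min
Thu: 9:25 AM–6:53 PM = 9 h 28 min; less 45 min break → 8 h 43 min
Fri: 5:11 AM–3:01 PM = 9 h 50 min; less 45 min break → 9 h 5 min
Mon reg 8 h 0 min / OT 2 h 2 min; Tue reg 7 h 42 min / OT 0 h 0 min; Wed reg 4 h 16 min / OT 0 h 0 min; Thu reg 8 h 0 min / OT 0 h 43 min; Fri reg 8 h 0 min / OT 1 h 5 min.
Totals: regular 35 h 58 min, overtime 3 h 50 min.

Regular 35.97 hours, overtime 3.83 hours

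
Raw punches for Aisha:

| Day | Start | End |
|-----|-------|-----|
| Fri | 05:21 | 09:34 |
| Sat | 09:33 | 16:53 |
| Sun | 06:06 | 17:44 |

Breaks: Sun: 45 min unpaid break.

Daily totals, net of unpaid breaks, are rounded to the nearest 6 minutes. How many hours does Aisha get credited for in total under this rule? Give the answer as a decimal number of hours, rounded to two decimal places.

Fri: 05:21–09:34 = 4 h 13 min → rounds to 4 h 12 min
Sat: 09:33–16:53 = 7 h 20 min → rounds to 7 h 18 min
Sun: 06:06–17:44 = 11 h 38 min − 45 min = 10 h 53 min → rounds to 10 h 54 min
Total credited: 22 h 24 min.

22.40 hours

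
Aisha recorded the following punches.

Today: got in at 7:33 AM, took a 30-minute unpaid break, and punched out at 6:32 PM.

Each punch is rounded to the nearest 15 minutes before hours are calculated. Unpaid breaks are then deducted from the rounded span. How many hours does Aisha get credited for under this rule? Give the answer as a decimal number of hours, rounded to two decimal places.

10.50 hours

Today: in 7:33 AM→7:30 AM, out 6:32 PM→6:30 PM; 11 h 0 min − 30 min = 10 h 30 min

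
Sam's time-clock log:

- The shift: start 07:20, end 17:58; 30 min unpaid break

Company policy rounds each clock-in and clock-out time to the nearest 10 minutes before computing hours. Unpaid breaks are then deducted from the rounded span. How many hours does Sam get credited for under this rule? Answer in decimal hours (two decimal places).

The shift: in 07:20→07:20, out 17:58→18:00; 10 h 40 min − 30 min = 10 h 10 min

10.17 hours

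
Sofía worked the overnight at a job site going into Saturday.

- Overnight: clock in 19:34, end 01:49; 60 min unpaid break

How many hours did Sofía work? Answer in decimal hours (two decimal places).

Overnight: 19:34 → midnight = 4 h 26 min; midnight → 01:49 = 1 h 49 min; span 6 h 15 min; less 60 min break → 5 h 15 min

5.25 hours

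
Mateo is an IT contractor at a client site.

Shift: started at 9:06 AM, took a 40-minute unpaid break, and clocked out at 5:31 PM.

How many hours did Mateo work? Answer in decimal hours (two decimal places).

Shift: 9:06 AM–5:31 PM = 8 h 25 min; less 40 min break → 7 h 45 min

7.75 hours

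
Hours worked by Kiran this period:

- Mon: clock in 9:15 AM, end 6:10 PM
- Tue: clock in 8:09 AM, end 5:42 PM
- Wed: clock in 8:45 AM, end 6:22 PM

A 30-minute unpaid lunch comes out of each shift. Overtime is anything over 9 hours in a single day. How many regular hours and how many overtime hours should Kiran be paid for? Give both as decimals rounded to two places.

Regular 26.42 hours, overtime 0.17 hours

Mon: 9:15 AM–6:10 PM = 8 h 55 min; less 30 min break → 8 h 25 min
Tue: 8:09 AM–5:42 PM = 9 h 33 min; less 30 min break → 9 h 3 min
Wed: 8:45 AM–6:22 PM = 9 h 37 min; less 30 min break → 9 h 7 min
Mon reg 8 h 25 min / OT 0 h 0 min; Tue reg 9 h 0 min / OT 0 h 3 min; Wed reg 9 h 0 min / OT 0 h 7 min.
Totals: regular 26 h 25 min, overtime 0 h 10 min.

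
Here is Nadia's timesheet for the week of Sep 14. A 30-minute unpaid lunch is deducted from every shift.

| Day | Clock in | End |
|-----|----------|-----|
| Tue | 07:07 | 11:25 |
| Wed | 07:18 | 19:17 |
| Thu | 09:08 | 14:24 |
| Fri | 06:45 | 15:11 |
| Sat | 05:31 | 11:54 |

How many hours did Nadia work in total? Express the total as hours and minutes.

33 h 52 min

Tue: 07:07–11:25 = 4 h 18 min; less 30 min break → 3 h 48 min
Wed: 07:18–19:17 = 11 h 59 min; less 30 min break → 11 h 29 min
Thu: 09:08–14:24 = 5 h 16 min; less 30 min break → 4 h 46 min
Fri: 06:45–15:11 = 8 h 26 min; less 30 min break → 7 h 56 min
Sat: 05:31–11:54 = 6 h 23 min; less 30 min break → 5 h 53 min
Total: 3 h 48 min + 11 h 29 min + 4 h 46 min + 7 h 56 min + 5 h 53 min = 33 h 52 min.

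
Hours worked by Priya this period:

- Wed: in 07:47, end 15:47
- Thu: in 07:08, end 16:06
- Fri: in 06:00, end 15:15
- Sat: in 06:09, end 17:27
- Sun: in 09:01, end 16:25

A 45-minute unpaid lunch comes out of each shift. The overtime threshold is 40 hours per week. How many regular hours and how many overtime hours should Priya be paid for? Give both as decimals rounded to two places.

Wed: 07:47–15:47 = 8 h 0 min; less 45 min break → 7 h 15 min
Thu: 07:08–16:06 = 8 h 58 min; less 45 min break → 8 h 13 min
Fri: 06:00–15:15 = 9 h 15 min; less 45 min break → 8 h 30 min
Sat: 06:09–17:27 = 11 h 18 min; less 45 min break → 10 h 33 min
Sun: 09:01–16:25 = 7 h 24 min; less 45 min break → 6 h 39 min
Total worked: 41 h 10 min = 41.17 h.
Threshold 40 h → overtime 1 h 10 min, regular 40 h 0 min.

Regular 40.00 hours, overtime 1.17 hours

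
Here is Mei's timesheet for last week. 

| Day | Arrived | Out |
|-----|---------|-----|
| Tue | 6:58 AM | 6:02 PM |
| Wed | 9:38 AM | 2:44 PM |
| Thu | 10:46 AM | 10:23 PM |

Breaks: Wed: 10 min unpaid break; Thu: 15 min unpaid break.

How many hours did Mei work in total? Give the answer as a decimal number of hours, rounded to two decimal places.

27.37 hours

Tue: 6:58 AM–6:02 PM = 11 h 4 min
Wed: 9:38 AM–2:44 PM = 5 h 6 min; less 10 min break → 4 h 56 min
Thu: 10:46 AM–10:23 PM = 11 h 37 min; less 15 min break → 11 h 22 min
Total: 11 h 4 min + 4 h 56 min + 11 h 22 min = 27 h 22 min.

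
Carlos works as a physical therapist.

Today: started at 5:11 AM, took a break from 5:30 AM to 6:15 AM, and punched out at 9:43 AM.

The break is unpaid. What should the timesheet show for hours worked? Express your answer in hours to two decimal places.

Today: 5:11 AM–9:43 AM = 4 h 32 min; less 45 min break → 3 h 47 min

3.78 hours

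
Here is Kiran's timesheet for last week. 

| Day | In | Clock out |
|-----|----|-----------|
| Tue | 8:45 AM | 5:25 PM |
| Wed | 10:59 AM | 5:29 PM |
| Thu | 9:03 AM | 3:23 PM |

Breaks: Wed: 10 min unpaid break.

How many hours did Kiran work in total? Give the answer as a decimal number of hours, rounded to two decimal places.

21.33 hours

Tue: 8:45 AM–5:25 PM = 8 h 40 min
Wed: 10:59 AM–5:29 PM = 6 h 30 min; less 10 min break → 6 h 20 min
Thu: 9:03 AM–3:23 PM = 6 h 20 min
Total: 8 h 40 min + 6 h 20 min + 6 h 20 min = 21 h 20 min.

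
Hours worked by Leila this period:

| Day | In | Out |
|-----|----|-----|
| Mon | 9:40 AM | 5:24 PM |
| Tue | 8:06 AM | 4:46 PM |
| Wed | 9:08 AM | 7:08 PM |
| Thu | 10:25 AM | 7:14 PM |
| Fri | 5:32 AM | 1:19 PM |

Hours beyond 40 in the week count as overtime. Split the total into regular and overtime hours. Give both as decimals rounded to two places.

Mon: 9:40 AM–5:24 PM = 7 h 44 min
Tue: 8:06 AM–4:46 PM = 8 h 40 min
Wed: 9:08 AM–7:08 PM = 10 h 0 min
Thu: 10:25 AM–7:14 PM = 8 h 49 min
Fri: 5:32 AM–1:19 PM = 7 h 47 min
Total worked: 43 h 0 min = 43.00 h.
Threshold 40 h → overtime 3 h 0 min, regular 40 h 0 min.

Regular 40.00 hours, overtime 3.00 hours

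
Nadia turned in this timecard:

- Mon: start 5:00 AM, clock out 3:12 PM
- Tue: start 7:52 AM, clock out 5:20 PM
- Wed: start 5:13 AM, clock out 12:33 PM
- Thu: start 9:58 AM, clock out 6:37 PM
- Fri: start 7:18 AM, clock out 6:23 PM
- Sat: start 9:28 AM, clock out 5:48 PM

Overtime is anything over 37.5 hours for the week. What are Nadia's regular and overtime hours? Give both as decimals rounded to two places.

Regular 37.50 hours, overtime 17.57 hours

Mon: 5:00 AM–3:12 PM = 10 h 12 min
Tue: 7:52 AM–5:20 PM = 9 h 28 min
Wed: 5:13 AM–12:33 PM = 7 h 20 min
Thu: 9:58 AM–6:37 PM = 8 h 39 min
Fri: 7:18 AM–6:23 PM = 11 h 5 min
Sat: 9:28 AM–5:48 PM = 8 h 20 min
Total worked: 55 h 4 min = 55.07 h.
Threshold 37.5 h → overtime 17 h 34 min, regular 37 h 30 min.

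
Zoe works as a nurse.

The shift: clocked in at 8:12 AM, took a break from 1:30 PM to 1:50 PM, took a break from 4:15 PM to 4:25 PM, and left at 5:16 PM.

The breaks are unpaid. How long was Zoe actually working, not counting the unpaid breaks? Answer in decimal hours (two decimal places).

8.57 hours

The shift: 8:12 AM–5:16 PM = 9 h 4 min; less 30 min break → 8 h 34 min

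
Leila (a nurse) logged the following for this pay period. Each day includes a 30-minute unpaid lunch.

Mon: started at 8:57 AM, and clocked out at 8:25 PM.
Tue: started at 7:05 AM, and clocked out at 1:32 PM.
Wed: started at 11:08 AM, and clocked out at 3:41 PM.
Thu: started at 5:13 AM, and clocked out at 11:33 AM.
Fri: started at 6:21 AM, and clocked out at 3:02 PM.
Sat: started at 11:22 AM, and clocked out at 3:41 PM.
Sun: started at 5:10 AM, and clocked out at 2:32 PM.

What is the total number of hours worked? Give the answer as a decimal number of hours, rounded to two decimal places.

47.67 hours

Mon: 8:57 AM–8:25 PM = 11 h 28 min; less 30 min break → 10 h 58 min
Tue: 7:05 AM–1:32 PM = 6 h 27 min; less 30 min break → 5 h 57 min
Wed: 11:08 AM–3:41 PM = 4 h 33 min; less 30 min break → 4 h 3 min
Thu: 5:13 AM–11:33 AM = 6 h 20 min; less 30 min break → 5 h 50 min
Fri: 6:21 AM–3:02 PM = 8 h 41 min; less 30 min break → 8 h 11 min
Sat: 11:22 AM–3:41 PM = 4 h 19 min; less 30 min break → 3 h 49 min
Sun: 5:10 AM–2:32 PM = 9 h 22 min; less 30 min break → 8 h 52 min
Total: 10 h 58 min + 5 h 57 min + 4 h 3 min + 5 h 50 min + 8 h 11 min + 3 h 49 min + 8 h 52 min = 47 h 40 min.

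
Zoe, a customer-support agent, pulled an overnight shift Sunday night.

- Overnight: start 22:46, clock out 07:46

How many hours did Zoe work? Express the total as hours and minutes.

9 h 0 min

Overnight: 22:46 → midnight = 1 h 14 min; midnight → 07:46 = 7 h 46 min; span 9 h 0 min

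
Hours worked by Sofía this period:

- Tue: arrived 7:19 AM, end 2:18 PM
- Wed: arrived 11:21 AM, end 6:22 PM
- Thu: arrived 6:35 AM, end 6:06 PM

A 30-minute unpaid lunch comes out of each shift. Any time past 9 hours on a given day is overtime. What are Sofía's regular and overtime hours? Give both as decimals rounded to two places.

Tue: 7:19 AM–2:18 PM = 6 h 59 min; less 30 min break → 6 h 29 min
Wed: 11:21 AM–6:22 PM = 7 h 1 min; less 30 min break → 6 h 31 min
Thu: 6:35 AM–6:06 PM = 11 h 31 min; less 30 min break → 11 h 1 min
Tue reg 6 h 29 min / OT 0 h 0 min; Wed reg 6 h 31 min / OT 0 h 0 min; Thu reg 9 h 0 min / OT 2 h 1 min.
Totals: regular 22 h 0 min, overtime 2 h 1 min.

Regular 22.00 hours, overtime 2.02 hours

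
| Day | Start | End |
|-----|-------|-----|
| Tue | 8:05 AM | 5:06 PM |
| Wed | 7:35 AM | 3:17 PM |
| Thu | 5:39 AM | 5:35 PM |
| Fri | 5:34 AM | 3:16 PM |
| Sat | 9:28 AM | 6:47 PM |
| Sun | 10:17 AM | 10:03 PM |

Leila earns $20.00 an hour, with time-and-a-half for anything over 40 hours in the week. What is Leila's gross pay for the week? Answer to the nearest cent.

$1383.00

Tue: 8:05 AM–5:06 PM = 9 h 1 min
Wed: 7:35 AM–3:17 PM = 7 h 42 min
Thu: 5:39 AM–5:35 PM = 11 h 56 min
Fri: 5:34 AM–3:16 PM = 9 h 42 min
Sat: 9:28 AM–6:47 PM = 9 h 19 min
Sun: 10:17 AM–10:03 PM = 11 h 46 min
Total worked: 59 h 26 min = 3566 min.
Regular 40 h 0 min = 2400 min at $20.00/h; overtime 19 h 26 min = 1166 min at $30.00/h.
Pay = (2400 × $20.00 + 1166 × $30.00) ÷ 60 = $1383.00.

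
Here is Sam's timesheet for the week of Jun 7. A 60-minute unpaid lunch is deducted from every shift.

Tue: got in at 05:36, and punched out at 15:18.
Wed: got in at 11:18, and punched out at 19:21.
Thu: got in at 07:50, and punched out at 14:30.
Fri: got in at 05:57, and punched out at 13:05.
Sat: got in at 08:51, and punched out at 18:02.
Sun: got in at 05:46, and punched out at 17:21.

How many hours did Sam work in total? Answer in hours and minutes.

46 h 19 min

Tue: 05:36–15:18 = 9 h 42 min; less 60 min break → 8 h 42 min
Wed: 11:18–19:21 = 8 h 3 min; less 60 min break → 7 h 3 min
Thu: 07:50–14:30 = 6 h 40 min; less 60 min break → 5 h 40 min
Fri: 05:57–13:05 = 7 h 8 min; less 60 min break → 6 h 8 min
Sat: 08:51–18:02 = 9 h 11 min; less 60 min break → 8 h 11 min
Sun: 05:46–17:21 = 11 h 35 min; less 60 min break → 10 h 35 min
Total: 8 h 42 min + 7 h 3 min + 5 h 40 min + 6 h 8 min + 8 h 11 min + 10 h 35 min = 46 h 19 min.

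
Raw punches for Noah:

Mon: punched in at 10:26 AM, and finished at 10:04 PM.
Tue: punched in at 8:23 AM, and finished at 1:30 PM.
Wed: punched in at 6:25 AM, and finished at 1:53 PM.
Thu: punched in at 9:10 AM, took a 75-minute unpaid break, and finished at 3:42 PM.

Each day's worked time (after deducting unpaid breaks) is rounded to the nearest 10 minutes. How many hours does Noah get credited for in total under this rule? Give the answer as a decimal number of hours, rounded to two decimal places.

Mon: 10:26 AM–10:04 PM = 11 h 38 min → rounds to 11 h 40 min
Tue: 8:23 AM–1:30 PM = 5 h 7 min → rounds to 5 h 10 min
Wed: 6:25 AM–1:53 PM = 7 h 28 min → rounds to 7 h 30 min
Thu: 9:10 AM–3:42 PM = 6 h 32 min − 75 min = 5 h 17 min → rounds to 5 h 20 min
Total credited: 29 h 40 min.

29.67 hours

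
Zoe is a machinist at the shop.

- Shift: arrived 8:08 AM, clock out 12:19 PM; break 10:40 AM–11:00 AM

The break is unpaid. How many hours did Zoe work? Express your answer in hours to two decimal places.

Shift: 8:08 AM–12:19 PM = 4 h 11 min; less 20 min break → 3 h 51 min

3.85 hours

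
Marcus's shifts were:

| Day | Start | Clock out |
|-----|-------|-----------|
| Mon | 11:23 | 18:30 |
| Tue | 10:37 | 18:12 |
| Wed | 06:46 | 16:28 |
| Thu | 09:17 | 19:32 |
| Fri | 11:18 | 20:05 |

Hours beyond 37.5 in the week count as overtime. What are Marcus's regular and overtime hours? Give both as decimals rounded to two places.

Regular 37.50 hours, overtime 5.93 hours

Mon: 11:23–18:30 = 7 h 7 min
Tue: 10:37–18:12 = 7 h 35 min
Wed: 06:46–16:28 = 9 h 42 min
Thu: 09:17–19:32 = 10 h 15 min
Fri: 11:18–20:05 = 8 h 47 min
Total worked: 43 h 26 min = 43.43 h.
Threshold 37.5 h → overtime 5 h 56 min, regular 37 h 30 min.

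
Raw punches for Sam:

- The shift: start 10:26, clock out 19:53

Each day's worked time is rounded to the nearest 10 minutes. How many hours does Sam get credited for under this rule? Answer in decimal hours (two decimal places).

9.50 hours

The shift: 10:26–19:53 = 9 h 27 min → rounds to 9 h 30 min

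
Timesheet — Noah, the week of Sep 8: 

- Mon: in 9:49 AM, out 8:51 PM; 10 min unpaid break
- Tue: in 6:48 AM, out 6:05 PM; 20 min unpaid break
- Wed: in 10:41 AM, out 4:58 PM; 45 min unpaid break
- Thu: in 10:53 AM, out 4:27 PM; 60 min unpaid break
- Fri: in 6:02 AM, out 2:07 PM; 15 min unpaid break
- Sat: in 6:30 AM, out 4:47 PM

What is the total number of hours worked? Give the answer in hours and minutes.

50 h 2 min

Mon: 9:49 AM–8:51 PM = 11 h 2 min; less 10 min break → 10 h 52 min
Tue: 6:48 AM–6:05 PM = 11 h 17 min; less 20 min break → 10 h 57 min
Wed: 10:41 AM–4:58 PM = 6 h 17 min; less 45 min break → 5 h 32 min
Thu: 10:53 AM–4:27 PM = 5 h 34 min; less 60 min break → 4 h 34 min
Fri: 6:02 AM–2:07 PM = 8 h 5 min; less 15 min break → 7 h 50 min
Sat: 6:30 AM–4:47 PM = 10 h 17 min
Total: 10 h 52 min + 10 h 57 min + 5 h 32 min + 4 h 34 min + 7 h 50 min + 10 h 17 min = 50 h 2 min.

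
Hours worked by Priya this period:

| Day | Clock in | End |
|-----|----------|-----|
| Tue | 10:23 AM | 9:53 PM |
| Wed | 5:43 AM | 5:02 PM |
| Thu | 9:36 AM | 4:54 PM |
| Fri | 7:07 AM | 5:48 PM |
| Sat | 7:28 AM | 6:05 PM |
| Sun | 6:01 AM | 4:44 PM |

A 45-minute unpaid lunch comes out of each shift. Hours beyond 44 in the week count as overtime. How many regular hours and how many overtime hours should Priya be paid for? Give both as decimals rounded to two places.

Regular 44.00 hours, overtime 13.63 hours

Tue: 10:23 AM–9:53 PM = 11 h 30 min; less 45 min break → 10 h 45 min
Wed: 5:43 AM–5:02 PM = 11 h 19 min; less 45 min break → 10 h 34 min
Thu: 9:36 AM–4:54 PM = 7 h 18 min; less 45 min break → 6 h 33 min
Fri: 7:07 AM–5:48 PM = 10 h 41 min; less 45 min break → 9 h 56 min
Sat: 7:28 AM–6:05 PM = 10 h 37 min; less 45 min break → 9 h 52 min
Sun: 6:01 AM–4:44 PM = 10 h 43 min; less 45 min break → 9 h 58 min
Total worked: 57 h 38 min = 57.63 h.
Threshold 44 h → overtime 13 h 38 min, regular 44 h 0 min.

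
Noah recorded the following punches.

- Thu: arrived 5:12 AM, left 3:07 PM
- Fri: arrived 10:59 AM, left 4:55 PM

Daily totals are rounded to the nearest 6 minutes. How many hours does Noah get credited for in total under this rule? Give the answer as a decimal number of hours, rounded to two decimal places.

15.80 hours

Thu: 5:12 AM–3:07 PM = 9 h 55 min → rounds to 9 h 54 min
Fri: 10:59 AM–4:55 PM = 5 h 56 min → rounds to 5 h 54 min
Total credited: 15 h 48 min.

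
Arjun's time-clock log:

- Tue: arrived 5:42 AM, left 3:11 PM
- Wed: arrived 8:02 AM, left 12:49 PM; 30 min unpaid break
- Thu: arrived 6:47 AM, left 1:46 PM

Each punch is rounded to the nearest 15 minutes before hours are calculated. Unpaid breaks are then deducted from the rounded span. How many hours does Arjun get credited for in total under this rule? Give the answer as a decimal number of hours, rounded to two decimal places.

20.75 hours

Tue: in 5:42 AM→5:45 AM, out 3:11 PM→3:15 PM; 9 h 30 min
Wed: in 8:02 AM→8:00 AM, out 12:49 PM→12:45 PM; 4 h 45 min − 30 min = 4 h 15 min
Thu: in 6:47 AM→6:45 AM, out 1:46 PM→1:45 PM; 7 h 0 min
Total credited: 20 h 45 min.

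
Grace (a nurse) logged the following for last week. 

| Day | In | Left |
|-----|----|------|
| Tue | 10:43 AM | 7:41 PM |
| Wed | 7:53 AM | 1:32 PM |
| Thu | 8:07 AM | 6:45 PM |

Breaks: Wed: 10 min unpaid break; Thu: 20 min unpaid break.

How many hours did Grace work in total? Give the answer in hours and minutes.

Tue: 10:43 AM–7:41 PM = 8 h 58 min
Wed: 7:53 AM–1:32 PM = 5 h 39 min; less 10 min break → 5 h 29 min
Thu: 8:07 AM–6:45 PM = 10 h 38 min; less 20 min break → 10 h 18 min
Total: 8 h 58 min + 5 h 29 min + 10 h 18 min = 24 h 45 min.

24 h 45 min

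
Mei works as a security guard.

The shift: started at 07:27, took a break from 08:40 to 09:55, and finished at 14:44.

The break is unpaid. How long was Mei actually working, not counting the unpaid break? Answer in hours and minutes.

6 h 2 min

The shift: 07:27–14:44 = 7 h 17 min; less 75 min break → 6 h 2 min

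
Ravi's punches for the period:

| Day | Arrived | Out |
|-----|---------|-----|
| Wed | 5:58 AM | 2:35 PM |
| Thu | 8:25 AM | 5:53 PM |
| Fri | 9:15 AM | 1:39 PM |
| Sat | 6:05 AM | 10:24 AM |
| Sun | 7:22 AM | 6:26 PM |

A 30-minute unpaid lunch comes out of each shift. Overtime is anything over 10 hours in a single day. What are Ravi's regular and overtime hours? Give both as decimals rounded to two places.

Wed: 5:58 AM–2:35 PM = 8 h 37 min; less 30 min break → 8 h 7 min
Thu: 8:25 AM–5:53 PM = 9 h 28 min; less 30 min break → 8 h 58 min
Fri: 9:15 AM–1:39 PM = 4 h 24 min; less 30 min break → 3 h 54 min
Sat: 6:05 AM–10:24 AM = 4 h 19 min; less 30 min break → 3 h 49 min
Sun: 7:22 AM–6:26 PM = 11 h 4 min; less 30 min break → 10 h 34 min
Wed reg 8 h 7 min / OT 0 h 0 min; Thu reg 8 h 58 min / OT 0 h 0 min; Fri reg 3 h 54 min / OT 0 h 0 min; Sat reg 3 h 49 min / OT 0 h 0 min; Sun reg 10 h 0 min / OT 0 h 34 min.
Totals: regular 34 h 48 min, overtime 0 h 34 min.

Regular 34.80 hours, overtime 0.57 hours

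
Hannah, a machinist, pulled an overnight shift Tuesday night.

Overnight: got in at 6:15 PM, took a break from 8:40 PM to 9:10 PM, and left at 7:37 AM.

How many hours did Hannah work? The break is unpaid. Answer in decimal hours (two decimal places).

12.87 hours

Overnight: 6:15 PM → midnight = 5 h 45 min; midnight → 7:37 AM = 7 h 37 min; span 13 h 22 min; less 30 min break → 12 h 52 min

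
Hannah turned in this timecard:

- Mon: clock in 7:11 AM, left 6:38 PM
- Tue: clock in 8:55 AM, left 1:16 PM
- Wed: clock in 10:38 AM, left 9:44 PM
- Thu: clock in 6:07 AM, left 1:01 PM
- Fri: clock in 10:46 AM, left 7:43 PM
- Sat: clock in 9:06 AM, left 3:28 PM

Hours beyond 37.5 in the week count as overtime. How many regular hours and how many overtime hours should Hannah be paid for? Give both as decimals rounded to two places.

Regular 37.50 hours, overtime 11.62 hours

Mon: 7:11 AM–6:38 PM = 11 h 27 min
Tue: 8:55 AM–1:16 PM = 4 h 21 min
Wed: 10:38 AM–9:44 PM = 11 h 6 min
Thu: 6:07 AM–1:01 PM = 6 h 54 min
Fri: 10:46 AM–7:43 PM = 8 h 57 min
Sat: 9:06 AM–3:28 PM = 6 h 22 min
Total worked: 49 h 7 min = 49.12 h.
Threshold 37.5 h → overtime 11 h 37 min, regular 37 h 30 min.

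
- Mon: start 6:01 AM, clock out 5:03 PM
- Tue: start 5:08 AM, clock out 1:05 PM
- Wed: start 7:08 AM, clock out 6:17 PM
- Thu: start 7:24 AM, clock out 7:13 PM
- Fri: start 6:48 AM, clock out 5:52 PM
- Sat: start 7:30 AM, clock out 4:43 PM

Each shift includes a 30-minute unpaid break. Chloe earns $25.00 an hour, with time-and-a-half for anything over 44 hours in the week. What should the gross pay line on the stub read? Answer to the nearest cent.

Mon: 6:01 AM–5:03 PM = 11 h 2 min; less 30 min break → 10 h 32 min
Tue: 5:08 AM–1:05 PM = 7 h 57 min; less 30 min break → 7 h 27 min
Wed: 7:08 AM–6:17 PM = 11 h 9 min; less 30 min break → 10 h 39 min
Thu: 7:24 AM–7:13 PM = 11 h 49 min; less 30 min break → 11 h 19 min
Fri: 6:48 AM–5:52 PM = 11 h 4 min; less 30 min break → 10 h 34 min
Sat: 7:30 AM–4:43 PM = 9 h 13 min; less 30 min break → 8 h 43 min
Total worked: 59 h 14 min = 3554 min.
Regular 44 h 0 min = 2640 min at $25.00/h; overtime 15 h 14 min = 914 min at $37.50/h.
Pay = (2640 × $25.00 + 914 × $37.50) ÷ 60 = $1671.25.

$1671.25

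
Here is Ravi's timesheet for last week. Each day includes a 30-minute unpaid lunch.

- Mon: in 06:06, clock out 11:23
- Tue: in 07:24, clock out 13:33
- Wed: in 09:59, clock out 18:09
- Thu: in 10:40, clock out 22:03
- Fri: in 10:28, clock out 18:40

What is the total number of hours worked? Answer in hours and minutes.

36 h 41 min

Mon: 06:06–11:23 = 5 h 17 min; less 30 min break → 4 h 47 min
Tue: 07:24–13:33 = 6 h 9 min; less 30 min break → 5 h 39 min
Wed: 09:59–18:09 = 8 h 10 min; less 30 min break → 7 h 40 min
Thu: 10:40–22:03 = 11 h 23 min; less 30 min break → 10 h 53 min
Fri: 10:28–18:40 = 8 h 12 min; less 30 min break → 7 h 42 min
Total: 4 h 47 min + 5 h 39 min + 7 h 40 min + 10 h 53 min + 7 h 42 min = 36 h 41 min.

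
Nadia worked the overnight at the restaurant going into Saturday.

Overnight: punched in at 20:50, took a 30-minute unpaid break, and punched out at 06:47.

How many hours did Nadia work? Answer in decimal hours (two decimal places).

9.45 hours

Overnight: 20:50 → midnight = 3 h 10 min; midnight → 06:47 = 6 h 47 min; span 9 h 57 min; less 30 min break → 9 h 27 min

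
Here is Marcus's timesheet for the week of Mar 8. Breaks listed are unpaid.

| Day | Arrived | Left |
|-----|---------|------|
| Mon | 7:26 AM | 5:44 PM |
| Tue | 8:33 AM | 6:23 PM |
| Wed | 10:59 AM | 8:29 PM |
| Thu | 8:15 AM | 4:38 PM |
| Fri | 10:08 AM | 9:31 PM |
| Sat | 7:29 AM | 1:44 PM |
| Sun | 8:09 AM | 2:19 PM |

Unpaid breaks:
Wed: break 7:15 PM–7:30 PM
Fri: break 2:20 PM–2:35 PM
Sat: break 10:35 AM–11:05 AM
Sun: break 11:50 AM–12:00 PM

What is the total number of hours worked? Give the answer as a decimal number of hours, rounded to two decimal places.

Mon: 7:26 AM–5:44 PM = 10 h 18 min
Tue: 8:33 AM–6:23 PM = 9 h 50 min
Wed: 10:59 AM–8:29 PM = 9 h 30 min; less 15 min break → 9 h 15 min
Thu: 8:15 AM–4:38 PM = 8 h 23 min
Fri: 10:08 AM–9:31 PM = 11 h 23 min; less 15 min break → 11 h 8 min
Sat: 7:29 AM–1:44 PM = 6 h 15 min; less 30 min break → 5 h 45 min
Sun: 8:09 AM–2:19 PM = 6 h 10 min; less 10 min break → 6 h 0 min
Total: 10 h 18 min + 9 h 50 min + 9 h 15 min + 8 h 23 min + 11 h 8 min + 5 h 45 min + 6 h 0 min = 60 h 39 min.

60.65 hours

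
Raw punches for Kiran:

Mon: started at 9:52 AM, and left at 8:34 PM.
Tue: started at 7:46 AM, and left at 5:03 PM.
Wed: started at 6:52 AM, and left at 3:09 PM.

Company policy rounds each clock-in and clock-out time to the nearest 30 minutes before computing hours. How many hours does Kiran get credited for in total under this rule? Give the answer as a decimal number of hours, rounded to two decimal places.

27.50 hours

Mon: in 9:52 AM→10:00 AM, out 8:34 PM→8:30 PM; 10 h 30 min
Tue: in 7:46 AM→8:00 AM, out 5:03 PM→5:00 PM; 9 h 0 min
Wed: in 6:52 AM→7:00 AM, out 3:09 PM→3:00 PM; 8 h 0 min
Total credited: 27 h 30 min.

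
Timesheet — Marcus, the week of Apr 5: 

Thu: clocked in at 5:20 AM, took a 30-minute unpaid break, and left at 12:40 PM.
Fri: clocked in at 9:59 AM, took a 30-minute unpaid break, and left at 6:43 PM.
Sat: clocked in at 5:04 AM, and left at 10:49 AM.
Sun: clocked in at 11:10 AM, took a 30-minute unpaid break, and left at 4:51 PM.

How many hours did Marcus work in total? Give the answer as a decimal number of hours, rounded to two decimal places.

Thu: 5:20 AM–12:40 PM = 7 h 20 min; less 30 min break → 6 h 50 min
Fri: 9:59 AM–6:43 PM = 8 h 44 min; less 30 min break → 8 h 14 min
Sat: 5:04 AM–10:49 AM = 5 h 45 min
Sun: 11:10 AM–4:51 PM = 5 h 41 min; less 30 min break → 5 h 11 min
Total: 6 h 50 min + 8 h 14 min + 5 h 45 min + 5 h 11 min = 26 h 0 min.

26.00 hours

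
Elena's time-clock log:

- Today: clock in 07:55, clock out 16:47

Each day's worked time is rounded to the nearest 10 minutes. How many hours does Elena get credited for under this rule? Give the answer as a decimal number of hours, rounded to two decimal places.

Today: 07:55–16:47 = 8 h 52 min → rounds to 8 h 50 min

8.83 hours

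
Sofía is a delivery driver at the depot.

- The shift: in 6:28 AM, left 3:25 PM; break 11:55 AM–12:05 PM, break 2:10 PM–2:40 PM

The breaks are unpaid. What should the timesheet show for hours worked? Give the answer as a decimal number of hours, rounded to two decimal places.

The shift: 6:28 AM–3:25 PM = 8 h 57 min; less 40 min break → 8 h 17 min

8.28 hours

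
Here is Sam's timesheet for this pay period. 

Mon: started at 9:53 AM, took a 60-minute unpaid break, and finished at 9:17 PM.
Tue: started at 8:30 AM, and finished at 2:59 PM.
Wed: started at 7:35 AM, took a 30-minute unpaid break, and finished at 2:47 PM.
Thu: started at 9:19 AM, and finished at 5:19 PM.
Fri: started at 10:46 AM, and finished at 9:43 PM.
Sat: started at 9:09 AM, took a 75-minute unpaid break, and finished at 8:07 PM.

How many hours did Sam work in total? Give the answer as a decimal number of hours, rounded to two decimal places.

Mon: 9:53 AM–9:17 PM = 11 h 24 min; less 60 min break → 10 h 24 min
Tue: 8:30 AM–2:59 PM = 6 h 29 min
Wed: 7:35 AM–2:47 PM = 7 h 12 min; less 30 min break → 6 h 42 min
Thu: 9:19 AM–5:19 PM = 8 h 0 min
Fri: 10:46 AM–9:43 PM = 10 h 57 min
Sat: 9:09 AM–8:07 PM = 10 h 58 min; less 75 min break → 9 h 43 min
Total: 10 h 24 min + 6 h 29 min + 6 h 42 min + 8 h 0 min + 10 h 57 min + 9 h 43 min = 52 h 15 min.

52.25 hours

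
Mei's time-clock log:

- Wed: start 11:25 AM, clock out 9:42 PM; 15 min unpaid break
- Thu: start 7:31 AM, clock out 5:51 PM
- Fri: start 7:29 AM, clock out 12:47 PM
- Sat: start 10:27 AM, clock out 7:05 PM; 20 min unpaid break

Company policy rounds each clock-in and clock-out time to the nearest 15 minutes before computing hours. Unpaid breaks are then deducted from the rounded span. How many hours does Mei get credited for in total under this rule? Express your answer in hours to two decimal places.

Wed: in 11:25 AM→11:30 AM, out 9:42 PM→9:45 PM; 10 h 15 min − 15 min = 10 h 0 min
Thu: in 7:31 AM→7:30 AM, out 5:51 PM→5:45 PM; 10 h 15 min
Fri: in 7:29 AM→7:30 AM, out 12:47 PM→12:45 PM; 5 h 15 min
Sat: in 10:27 AM→10:30 AM, out 7:05 PM→7:00 PM; 8 h 30 min − 20 min = 8 h 10 min
Total credited: 33 h 40 min.

33.67 hours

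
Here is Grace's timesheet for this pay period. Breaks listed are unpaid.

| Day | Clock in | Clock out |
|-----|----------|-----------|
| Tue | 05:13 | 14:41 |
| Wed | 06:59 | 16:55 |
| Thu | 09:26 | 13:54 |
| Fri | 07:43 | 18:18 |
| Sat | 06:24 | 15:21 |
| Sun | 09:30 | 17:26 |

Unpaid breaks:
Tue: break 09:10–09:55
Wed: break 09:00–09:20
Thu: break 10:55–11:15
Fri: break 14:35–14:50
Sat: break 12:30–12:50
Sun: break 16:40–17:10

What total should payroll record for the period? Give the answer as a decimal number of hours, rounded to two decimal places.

Tue: 05:13–14:41 = 9 h 28 min; less 45 min break → 8 h 43 min
Wed: 06:59–16:55 = 9 h 56 min; less 20 min break → 9 h 36 min
Thu: 09:26–13:54 = 4 h 28 min; less 20 min break → 4 h 8 min
Fri: 07:43–18:18 = 10 h 35 min; less 15 min break → 10 h 20 min
Sat: 06:24–15:21 = 8 h 57 min; less 20 min break → 8 h 37 min
Sun: 09:30–17:26 = 7 h 56 min; less 30 min break → 7 h 26 min
Total: 8 h 43 min + 9 h 36 min + 4 h 8 min + 10 h 20 min + 8 h 37 min + 7 h 26 min = 48 h 50 min.

48.83 hours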